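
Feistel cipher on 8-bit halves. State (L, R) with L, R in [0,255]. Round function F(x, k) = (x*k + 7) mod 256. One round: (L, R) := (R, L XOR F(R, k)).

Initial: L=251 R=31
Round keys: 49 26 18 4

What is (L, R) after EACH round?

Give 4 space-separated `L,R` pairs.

Round 1 (k=49): L=31 R=13
Round 2 (k=26): L=13 R=70
Round 3 (k=18): L=70 R=254
Round 4 (k=4): L=254 R=185

Answer: 31,13 13,70 70,254 254,185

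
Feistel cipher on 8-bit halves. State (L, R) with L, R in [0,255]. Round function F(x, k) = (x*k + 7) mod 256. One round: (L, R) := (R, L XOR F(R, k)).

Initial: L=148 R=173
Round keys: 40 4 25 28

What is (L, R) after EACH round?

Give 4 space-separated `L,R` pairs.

Round 1 (k=40): L=173 R=155
Round 2 (k=4): L=155 R=222
Round 3 (k=25): L=222 R=46
Round 4 (k=28): L=46 R=209

Answer: 173,155 155,222 222,46 46,209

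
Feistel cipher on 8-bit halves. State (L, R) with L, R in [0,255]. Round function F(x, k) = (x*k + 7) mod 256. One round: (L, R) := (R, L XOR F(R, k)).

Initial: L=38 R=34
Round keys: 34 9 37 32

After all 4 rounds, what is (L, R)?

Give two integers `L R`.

Answer: 80 57

Derivation:
Round 1 (k=34): L=34 R=173
Round 2 (k=9): L=173 R=62
Round 3 (k=37): L=62 R=80
Round 4 (k=32): L=80 R=57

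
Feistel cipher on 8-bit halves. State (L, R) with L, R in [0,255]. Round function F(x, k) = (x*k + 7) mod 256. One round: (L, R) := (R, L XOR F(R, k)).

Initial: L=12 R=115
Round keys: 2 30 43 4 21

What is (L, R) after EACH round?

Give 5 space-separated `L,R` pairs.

Round 1 (k=2): L=115 R=225
Round 2 (k=30): L=225 R=22
Round 3 (k=43): L=22 R=88
Round 4 (k=4): L=88 R=113
Round 5 (k=21): L=113 R=20

Answer: 115,225 225,22 22,88 88,113 113,20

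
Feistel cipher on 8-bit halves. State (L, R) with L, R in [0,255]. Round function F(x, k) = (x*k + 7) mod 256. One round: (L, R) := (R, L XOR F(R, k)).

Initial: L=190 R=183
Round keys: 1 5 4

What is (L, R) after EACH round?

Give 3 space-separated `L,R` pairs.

Round 1 (k=1): L=183 R=0
Round 2 (k=5): L=0 R=176
Round 3 (k=4): L=176 R=199

Answer: 183,0 0,176 176,199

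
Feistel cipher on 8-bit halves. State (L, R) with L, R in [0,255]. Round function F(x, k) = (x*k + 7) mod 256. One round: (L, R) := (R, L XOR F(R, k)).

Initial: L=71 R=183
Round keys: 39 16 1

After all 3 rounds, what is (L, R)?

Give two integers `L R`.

Round 1 (k=39): L=183 R=175
Round 2 (k=16): L=175 R=64
Round 3 (k=1): L=64 R=232

Answer: 64 232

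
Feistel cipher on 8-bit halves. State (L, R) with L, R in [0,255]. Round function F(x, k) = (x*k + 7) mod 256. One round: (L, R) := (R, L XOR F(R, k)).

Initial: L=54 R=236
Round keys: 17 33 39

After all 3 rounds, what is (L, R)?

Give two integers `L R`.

Round 1 (k=17): L=236 R=133
Round 2 (k=33): L=133 R=192
Round 3 (k=39): L=192 R=194

Answer: 192 194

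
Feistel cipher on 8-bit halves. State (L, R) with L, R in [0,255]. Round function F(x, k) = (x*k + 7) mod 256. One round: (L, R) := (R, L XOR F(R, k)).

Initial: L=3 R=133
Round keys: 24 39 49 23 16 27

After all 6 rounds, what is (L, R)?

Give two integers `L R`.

Round 1 (k=24): L=133 R=124
Round 2 (k=39): L=124 R=110
Round 3 (k=49): L=110 R=105
Round 4 (k=23): L=105 R=24
Round 5 (k=16): L=24 R=238
Round 6 (k=27): L=238 R=57

Answer: 238 57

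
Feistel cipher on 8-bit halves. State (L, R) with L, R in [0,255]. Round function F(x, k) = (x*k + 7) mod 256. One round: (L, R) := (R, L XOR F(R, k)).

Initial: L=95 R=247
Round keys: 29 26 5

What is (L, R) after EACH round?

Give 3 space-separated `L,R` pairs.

Round 1 (k=29): L=247 R=93
Round 2 (k=26): L=93 R=142
Round 3 (k=5): L=142 R=144

Answer: 247,93 93,142 142,144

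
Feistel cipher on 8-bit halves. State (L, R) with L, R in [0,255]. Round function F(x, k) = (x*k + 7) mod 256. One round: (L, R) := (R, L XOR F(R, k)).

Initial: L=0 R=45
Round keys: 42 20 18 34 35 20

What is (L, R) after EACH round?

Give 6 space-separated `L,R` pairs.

Answer: 45,105 105,22 22,250 250,45 45,212 212,186

Derivation:
Round 1 (k=42): L=45 R=105
Round 2 (k=20): L=105 R=22
Round 3 (k=18): L=22 R=250
Round 4 (k=34): L=250 R=45
Round 5 (k=35): L=45 R=212
Round 6 (k=20): L=212 R=186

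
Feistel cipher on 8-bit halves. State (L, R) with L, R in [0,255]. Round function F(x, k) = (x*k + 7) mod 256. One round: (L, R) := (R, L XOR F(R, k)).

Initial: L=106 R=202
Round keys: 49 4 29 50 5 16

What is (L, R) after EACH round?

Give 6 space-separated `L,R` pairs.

Answer: 202,219 219,185 185,39 39,28 28,180 180,91

Derivation:
Round 1 (k=49): L=202 R=219
Round 2 (k=4): L=219 R=185
Round 3 (k=29): L=185 R=39
Round 4 (k=50): L=39 R=28
Round 5 (k=5): L=28 R=180
Round 6 (k=16): L=180 R=91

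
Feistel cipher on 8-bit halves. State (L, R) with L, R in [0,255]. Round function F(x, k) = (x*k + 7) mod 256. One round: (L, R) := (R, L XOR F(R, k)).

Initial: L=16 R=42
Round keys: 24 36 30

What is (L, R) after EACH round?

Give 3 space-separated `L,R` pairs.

Answer: 42,231 231,169 169,50

Derivation:
Round 1 (k=24): L=42 R=231
Round 2 (k=36): L=231 R=169
Round 3 (k=30): L=169 R=50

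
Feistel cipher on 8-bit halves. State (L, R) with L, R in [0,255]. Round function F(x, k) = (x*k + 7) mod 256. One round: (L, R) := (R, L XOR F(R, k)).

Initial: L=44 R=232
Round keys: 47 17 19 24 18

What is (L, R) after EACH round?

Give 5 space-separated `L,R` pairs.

Round 1 (k=47): L=232 R=179
Round 2 (k=17): L=179 R=2
Round 3 (k=19): L=2 R=158
Round 4 (k=24): L=158 R=213
Round 5 (k=18): L=213 R=159

Answer: 232,179 179,2 2,158 158,213 213,159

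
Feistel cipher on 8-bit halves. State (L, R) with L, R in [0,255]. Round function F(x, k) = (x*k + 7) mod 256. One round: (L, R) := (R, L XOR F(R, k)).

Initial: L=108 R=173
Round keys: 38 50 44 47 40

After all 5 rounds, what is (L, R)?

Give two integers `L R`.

Answer: 253 225

Derivation:
Round 1 (k=38): L=173 R=217
Round 2 (k=50): L=217 R=196
Round 3 (k=44): L=196 R=110
Round 4 (k=47): L=110 R=253
Round 5 (k=40): L=253 R=225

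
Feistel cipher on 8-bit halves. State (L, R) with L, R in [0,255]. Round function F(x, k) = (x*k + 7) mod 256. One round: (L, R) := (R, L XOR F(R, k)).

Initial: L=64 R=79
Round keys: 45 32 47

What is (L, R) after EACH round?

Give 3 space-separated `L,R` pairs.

Round 1 (k=45): L=79 R=170
Round 2 (k=32): L=170 R=8
Round 3 (k=47): L=8 R=213

Answer: 79,170 170,8 8,213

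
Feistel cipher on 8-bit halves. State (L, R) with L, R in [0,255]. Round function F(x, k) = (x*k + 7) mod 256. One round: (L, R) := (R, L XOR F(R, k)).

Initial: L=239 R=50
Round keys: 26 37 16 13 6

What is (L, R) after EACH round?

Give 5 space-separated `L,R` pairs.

Round 1 (k=26): L=50 R=244
Round 2 (k=37): L=244 R=121
Round 3 (k=16): L=121 R=99
Round 4 (k=13): L=99 R=119
Round 5 (k=6): L=119 R=178

Answer: 50,244 244,121 121,99 99,119 119,178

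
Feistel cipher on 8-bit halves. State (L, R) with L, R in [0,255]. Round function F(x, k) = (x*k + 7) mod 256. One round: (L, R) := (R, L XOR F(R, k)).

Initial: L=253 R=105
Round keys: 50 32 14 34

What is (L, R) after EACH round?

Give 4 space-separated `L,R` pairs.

Round 1 (k=50): L=105 R=116
Round 2 (k=32): L=116 R=238
Round 3 (k=14): L=238 R=127
Round 4 (k=34): L=127 R=11

Answer: 105,116 116,238 238,127 127,11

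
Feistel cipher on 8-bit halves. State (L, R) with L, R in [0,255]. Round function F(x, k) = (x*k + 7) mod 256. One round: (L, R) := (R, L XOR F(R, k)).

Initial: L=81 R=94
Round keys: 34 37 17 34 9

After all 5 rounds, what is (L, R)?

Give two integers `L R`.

Answer: 112 19

Derivation:
Round 1 (k=34): L=94 R=210
Round 2 (k=37): L=210 R=63
Round 3 (k=17): L=63 R=228
Round 4 (k=34): L=228 R=112
Round 5 (k=9): L=112 R=19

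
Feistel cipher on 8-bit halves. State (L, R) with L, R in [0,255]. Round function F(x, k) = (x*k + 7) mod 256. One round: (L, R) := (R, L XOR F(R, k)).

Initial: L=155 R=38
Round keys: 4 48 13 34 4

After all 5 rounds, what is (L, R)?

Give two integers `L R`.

Round 1 (k=4): L=38 R=4
Round 2 (k=48): L=4 R=225
Round 3 (k=13): L=225 R=112
Round 4 (k=34): L=112 R=6
Round 5 (k=4): L=6 R=111

Answer: 6 111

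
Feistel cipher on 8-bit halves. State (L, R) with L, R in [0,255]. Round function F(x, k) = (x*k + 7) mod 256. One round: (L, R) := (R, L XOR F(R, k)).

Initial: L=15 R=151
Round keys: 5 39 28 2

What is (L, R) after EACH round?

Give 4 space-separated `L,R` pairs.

Answer: 151,245 245,205 205,134 134,222

Derivation:
Round 1 (k=5): L=151 R=245
Round 2 (k=39): L=245 R=205
Round 3 (k=28): L=205 R=134
Round 4 (k=2): L=134 R=222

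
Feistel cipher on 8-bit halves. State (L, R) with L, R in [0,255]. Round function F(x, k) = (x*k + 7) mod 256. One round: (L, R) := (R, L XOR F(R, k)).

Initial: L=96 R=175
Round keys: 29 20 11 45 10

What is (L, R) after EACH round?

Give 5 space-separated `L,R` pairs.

Answer: 175,186 186,32 32,221 221,192 192,90

Derivation:
Round 1 (k=29): L=175 R=186
Round 2 (k=20): L=186 R=32
Round 3 (k=11): L=32 R=221
Round 4 (k=45): L=221 R=192
Round 5 (k=10): L=192 R=90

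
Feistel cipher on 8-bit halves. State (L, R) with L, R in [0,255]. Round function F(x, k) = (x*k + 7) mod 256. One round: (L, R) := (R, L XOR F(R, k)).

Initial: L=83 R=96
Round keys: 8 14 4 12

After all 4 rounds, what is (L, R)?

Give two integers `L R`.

Round 1 (k=8): L=96 R=84
Round 2 (k=14): L=84 R=255
Round 3 (k=4): L=255 R=87
Round 4 (k=12): L=87 R=228

Answer: 87 228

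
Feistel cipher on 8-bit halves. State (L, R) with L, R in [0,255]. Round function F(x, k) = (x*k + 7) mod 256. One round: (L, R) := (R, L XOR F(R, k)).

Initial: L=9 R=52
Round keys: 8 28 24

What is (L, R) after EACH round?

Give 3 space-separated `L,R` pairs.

Answer: 52,174 174,59 59,33

Derivation:
Round 1 (k=8): L=52 R=174
Round 2 (k=28): L=174 R=59
Round 3 (k=24): L=59 R=33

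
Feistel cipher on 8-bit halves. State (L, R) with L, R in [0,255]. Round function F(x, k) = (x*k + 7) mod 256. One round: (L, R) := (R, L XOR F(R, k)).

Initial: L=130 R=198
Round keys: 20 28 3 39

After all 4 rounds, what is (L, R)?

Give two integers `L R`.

Answer: 155 209

Derivation:
Round 1 (k=20): L=198 R=253
Round 2 (k=28): L=253 R=117
Round 3 (k=3): L=117 R=155
Round 4 (k=39): L=155 R=209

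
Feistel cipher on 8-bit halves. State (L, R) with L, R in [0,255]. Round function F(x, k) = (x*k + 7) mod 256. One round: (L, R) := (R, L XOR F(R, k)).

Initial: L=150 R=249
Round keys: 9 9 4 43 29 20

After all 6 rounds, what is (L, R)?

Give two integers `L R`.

Round 1 (k=9): L=249 R=94
Round 2 (k=9): L=94 R=172
Round 3 (k=4): L=172 R=233
Round 4 (k=43): L=233 R=134
Round 5 (k=29): L=134 R=220
Round 6 (k=20): L=220 R=177

Answer: 220 177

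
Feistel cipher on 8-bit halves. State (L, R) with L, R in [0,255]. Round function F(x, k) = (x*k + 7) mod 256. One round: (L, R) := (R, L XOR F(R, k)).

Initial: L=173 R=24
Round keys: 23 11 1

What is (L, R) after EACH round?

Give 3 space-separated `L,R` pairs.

Answer: 24,130 130,133 133,14

Derivation:
Round 1 (k=23): L=24 R=130
Round 2 (k=11): L=130 R=133
Round 3 (k=1): L=133 R=14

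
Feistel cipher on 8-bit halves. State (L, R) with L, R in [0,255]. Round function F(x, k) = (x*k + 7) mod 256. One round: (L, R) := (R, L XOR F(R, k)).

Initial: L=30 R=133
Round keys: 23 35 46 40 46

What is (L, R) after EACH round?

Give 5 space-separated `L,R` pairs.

Answer: 133,228 228,182 182,95 95,105 105,186

Derivation:
Round 1 (k=23): L=133 R=228
Round 2 (k=35): L=228 R=182
Round 3 (k=46): L=182 R=95
Round 4 (k=40): L=95 R=105
Round 5 (k=46): L=105 R=186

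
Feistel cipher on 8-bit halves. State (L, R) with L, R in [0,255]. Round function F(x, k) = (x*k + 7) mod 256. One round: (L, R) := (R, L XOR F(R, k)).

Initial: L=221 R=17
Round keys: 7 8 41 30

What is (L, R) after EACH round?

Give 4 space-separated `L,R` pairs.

Round 1 (k=7): L=17 R=163
Round 2 (k=8): L=163 R=14
Round 3 (k=41): L=14 R=230
Round 4 (k=30): L=230 R=245

Answer: 17,163 163,14 14,230 230,245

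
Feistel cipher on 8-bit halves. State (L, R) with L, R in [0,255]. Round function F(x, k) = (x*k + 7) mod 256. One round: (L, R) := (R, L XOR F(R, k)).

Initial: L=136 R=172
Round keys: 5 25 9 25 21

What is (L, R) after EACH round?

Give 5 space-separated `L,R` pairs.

Round 1 (k=5): L=172 R=235
Round 2 (k=25): L=235 R=86
Round 3 (k=9): L=86 R=230
Round 4 (k=25): L=230 R=43
Round 5 (k=21): L=43 R=104

Answer: 172,235 235,86 86,230 230,43 43,104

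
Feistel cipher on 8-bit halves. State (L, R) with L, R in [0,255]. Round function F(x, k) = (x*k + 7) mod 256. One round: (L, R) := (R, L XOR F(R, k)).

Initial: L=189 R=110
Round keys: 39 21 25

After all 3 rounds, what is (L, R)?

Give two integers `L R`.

Round 1 (k=39): L=110 R=116
Round 2 (k=21): L=116 R=229
Round 3 (k=25): L=229 R=16

Answer: 229 16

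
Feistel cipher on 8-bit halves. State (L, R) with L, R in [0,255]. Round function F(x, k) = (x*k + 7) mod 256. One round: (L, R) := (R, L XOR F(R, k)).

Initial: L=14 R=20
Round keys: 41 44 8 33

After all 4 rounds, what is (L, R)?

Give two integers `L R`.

Answer: 138 230

Derivation:
Round 1 (k=41): L=20 R=53
Round 2 (k=44): L=53 R=55
Round 3 (k=8): L=55 R=138
Round 4 (k=33): L=138 R=230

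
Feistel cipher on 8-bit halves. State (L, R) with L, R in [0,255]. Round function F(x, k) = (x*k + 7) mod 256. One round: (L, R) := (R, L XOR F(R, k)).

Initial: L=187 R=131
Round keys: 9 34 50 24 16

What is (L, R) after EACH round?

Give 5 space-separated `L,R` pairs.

Answer: 131,25 25,218 218,130 130,237 237,85

Derivation:
Round 1 (k=9): L=131 R=25
Round 2 (k=34): L=25 R=218
Round 3 (k=50): L=218 R=130
Round 4 (k=24): L=130 R=237
Round 5 (k=16): L=237 R=85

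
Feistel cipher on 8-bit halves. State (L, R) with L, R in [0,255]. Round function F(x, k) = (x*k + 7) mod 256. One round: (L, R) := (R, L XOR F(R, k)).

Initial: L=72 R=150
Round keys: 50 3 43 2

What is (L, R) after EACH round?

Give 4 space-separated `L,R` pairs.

Round 1 (k=50): L=150 R=27
Round 2 (k=3): L=27 R=206
Round 3 (k=43): L=206 R=186
Round 4 (k=2): L=186 R=181

Answer: 150,27 27,206 206,186 186,181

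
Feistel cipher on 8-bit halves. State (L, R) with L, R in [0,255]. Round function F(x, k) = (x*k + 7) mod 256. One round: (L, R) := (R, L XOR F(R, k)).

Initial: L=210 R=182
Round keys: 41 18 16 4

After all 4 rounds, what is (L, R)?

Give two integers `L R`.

Round 1 (k=41): L=182 R=255
Round 2 (k=18): L=255 R=67
Round 3 (k=16): L=67 R=200
Round 4 (k=4): L=200 R=100

Answer: 200 100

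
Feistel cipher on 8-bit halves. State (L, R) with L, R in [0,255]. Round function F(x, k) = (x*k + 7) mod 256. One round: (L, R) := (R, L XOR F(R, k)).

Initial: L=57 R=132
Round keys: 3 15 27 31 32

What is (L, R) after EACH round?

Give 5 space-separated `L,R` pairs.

Round 1 (k=3): L=132 R=170
Round 2 (k=15): L=170 R=121
Round 3 (k=27): L=121 R=96
Round 4 (k=31): L=96 R=222
Round 5 (k=32): L=222 R=167

Answer: 132,170 170,121 121,96 96,222 222,167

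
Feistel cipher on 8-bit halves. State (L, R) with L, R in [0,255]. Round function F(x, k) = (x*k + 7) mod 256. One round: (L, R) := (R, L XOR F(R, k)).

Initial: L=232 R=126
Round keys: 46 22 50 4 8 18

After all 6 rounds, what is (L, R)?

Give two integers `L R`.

Round 1 (k=46): L=126 R=67
Round 2 (k=22): L=67 R=183
Round 3 (k=50): L=183 R=134
Round 4 (k=4): L=134 R=168
Round 5 (k=8): L=168 R=193
Round 6 (k=18): L=193 R=49

Answer: 193 49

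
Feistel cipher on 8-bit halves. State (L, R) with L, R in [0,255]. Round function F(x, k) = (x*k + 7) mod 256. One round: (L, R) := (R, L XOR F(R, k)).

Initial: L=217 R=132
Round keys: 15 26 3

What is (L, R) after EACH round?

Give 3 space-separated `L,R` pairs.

Round 1 (k=15): L=132 R=26
Round 2 (k=26): L=26 R=47
Round 3 (k=3): L=47 R=142

Answer: 132,26 26,47 47,142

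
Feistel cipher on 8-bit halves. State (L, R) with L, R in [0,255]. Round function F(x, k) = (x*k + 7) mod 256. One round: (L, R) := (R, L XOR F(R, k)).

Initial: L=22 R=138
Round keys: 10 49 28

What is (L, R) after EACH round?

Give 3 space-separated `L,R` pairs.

Answer: 138,125 125,126 126,178

Derivation:
Round 1 (k=10): L=138 R=125
Round 2 (k=49): L=125 R=126
Round 3 (k=28): L=126 R=178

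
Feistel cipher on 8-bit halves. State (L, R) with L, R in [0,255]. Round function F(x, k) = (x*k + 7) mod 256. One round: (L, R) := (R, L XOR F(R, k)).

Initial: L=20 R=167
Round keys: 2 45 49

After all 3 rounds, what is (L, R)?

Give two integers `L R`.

Round 1 (k=2): L=167 R=65
Round 2 (k=45): L=65 R=211
Round 3 (k=49): L=211 R=43

Answer: 211 43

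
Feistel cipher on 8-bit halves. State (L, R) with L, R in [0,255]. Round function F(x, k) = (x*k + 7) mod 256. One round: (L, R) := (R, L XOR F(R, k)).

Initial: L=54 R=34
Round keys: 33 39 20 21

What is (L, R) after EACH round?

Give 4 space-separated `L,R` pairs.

Answer: 34,95 95,162 162,240 240,21

Derivation:
Round 1 (k=33): L=34 R=95
Round 2 (k=39): L=95 R=162
Round 3 (k=20): L=162 R=240
Round 4 (k=21): L=240 R=21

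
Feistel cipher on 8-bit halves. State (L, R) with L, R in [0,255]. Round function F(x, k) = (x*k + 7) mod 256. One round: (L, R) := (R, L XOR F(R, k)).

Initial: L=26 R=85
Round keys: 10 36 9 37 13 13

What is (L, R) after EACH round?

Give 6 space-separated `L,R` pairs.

Answer: 85,67 67,38 38,30 30,123 123,88 88,4

Derivation:
Round 1 (k=10): L=85 R=67
Round 2 (k=36): L=67 R=38
Round 3 (k=9): L=38 R=30
Round 4 (k=37): L=30 R=123
Round 5 (k=13): L=123 R=88
Round 6 (k=13): L=88 R=4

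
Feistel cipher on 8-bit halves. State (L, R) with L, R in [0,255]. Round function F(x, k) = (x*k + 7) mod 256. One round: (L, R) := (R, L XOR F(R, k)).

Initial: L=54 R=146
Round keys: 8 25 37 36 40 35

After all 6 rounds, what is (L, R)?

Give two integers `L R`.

Round 1 (k=8): L=146 R=161
Round 2 (k=25): L=161 R=82
Round 3 (k=37): L=82 R=64
Round 4 (k=36): L=64 R=85
Round 5 (k=40): L=85 R=15
Round 6 (k=35): L=15 R=65

Answer: 15 65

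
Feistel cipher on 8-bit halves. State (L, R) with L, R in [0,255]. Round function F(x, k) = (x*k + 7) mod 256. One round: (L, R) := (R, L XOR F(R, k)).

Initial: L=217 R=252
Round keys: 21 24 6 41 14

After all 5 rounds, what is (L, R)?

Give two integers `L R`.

Answer: 169 102

Derivation:
Round 1 (k=21): L=252 R=106
Round 2 (k=24): L=106 R=11
Round 3 (k=6): L=11 R=35
Round 4 (k=41): L=35 R=169
Round 5 (k=14): L=169 R=102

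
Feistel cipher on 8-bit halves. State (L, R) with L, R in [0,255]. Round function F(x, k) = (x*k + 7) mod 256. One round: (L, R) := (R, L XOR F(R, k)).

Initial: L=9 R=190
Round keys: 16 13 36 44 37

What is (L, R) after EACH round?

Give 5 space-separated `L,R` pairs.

Round 1 (k=16): L=190 R=238
Round 2 (k=13): L=238 R=163
Round 3 (k=36): L=163 R=29
Round 4 (k=44): L=29 R=160
Round 5 (k=37): L=160 R=58

Answer: 190,238 238,163 163,29 29,160 160,58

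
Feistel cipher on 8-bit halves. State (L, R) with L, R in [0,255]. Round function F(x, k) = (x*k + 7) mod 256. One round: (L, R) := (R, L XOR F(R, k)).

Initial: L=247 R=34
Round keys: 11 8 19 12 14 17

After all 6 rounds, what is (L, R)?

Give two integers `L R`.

Round 1 (k=11): L=34 R=138
Round 2 (k=8): L=138 R=117
Round 3 (k=19): L=117 R=60
Round 4 (k=12): L=60 R=162
Round 5 (k=14): L=162 R=223
Round 6 (k=17): L=223 R=116

Answer: 223 116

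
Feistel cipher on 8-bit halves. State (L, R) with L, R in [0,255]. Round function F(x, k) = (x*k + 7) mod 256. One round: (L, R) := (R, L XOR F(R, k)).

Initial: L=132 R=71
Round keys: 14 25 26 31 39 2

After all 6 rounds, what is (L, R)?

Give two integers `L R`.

Answer: 27 169

Derivation:
Round 1 (k=14): L=71 R=109
Round 2 (k=25): L=109 R=235
Round 3 (k=26): L=235 R=136
Round 4 (k=31): L=136 R=148
Round 5 (k=39): L=148 R=27
Round 6 (k=2): L=27 R=169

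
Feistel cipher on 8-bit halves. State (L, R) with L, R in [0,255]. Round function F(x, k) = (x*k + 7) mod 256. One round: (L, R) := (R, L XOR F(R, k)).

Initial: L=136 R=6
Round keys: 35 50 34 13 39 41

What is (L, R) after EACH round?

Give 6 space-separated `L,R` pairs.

Round 1 (k=35): L=6 R=81
Round 2 (k=50): L=81 R=223
Round 3 (k=34): L=223 R=244
Round 4 (k=13): L=244 R=180
Round 5 (k=39): L=180 R=135
Round 6 (k=41): L=135 R=18

Answer: 6,81 81,223 223,244 244,180 180,135 135,18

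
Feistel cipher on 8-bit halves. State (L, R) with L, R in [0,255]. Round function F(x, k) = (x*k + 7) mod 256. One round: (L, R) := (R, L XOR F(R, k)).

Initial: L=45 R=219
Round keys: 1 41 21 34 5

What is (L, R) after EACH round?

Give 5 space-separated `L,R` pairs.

Answer: 219,207 207,245 245,239 239,48 48,24

Derivation:
Round 1 (k=1): L=219 R=207
Round 2 (k=41): L=207 R=245
Round 3 (k=21): L=245 R=239
Round 4 (k=34): L=239 R=48
Round 5 (k=5): L=48 R=24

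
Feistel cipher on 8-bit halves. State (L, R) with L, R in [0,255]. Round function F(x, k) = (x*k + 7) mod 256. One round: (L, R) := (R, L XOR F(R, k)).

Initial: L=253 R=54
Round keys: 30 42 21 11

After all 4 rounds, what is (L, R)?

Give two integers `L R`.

Answer: 6 60

Derivation:
Round 1 (k=30): L=54 R=166
Round 2 (k=42): L=166 R=117
Round 3 (k=21): L=117 R=6
Round 4 (k=11): L=6 R=60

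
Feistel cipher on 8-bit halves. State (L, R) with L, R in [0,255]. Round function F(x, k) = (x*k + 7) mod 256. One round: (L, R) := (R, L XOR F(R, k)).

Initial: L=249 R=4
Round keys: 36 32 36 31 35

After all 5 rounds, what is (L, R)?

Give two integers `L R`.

Answer: 73 31

Derivation:
Round 1 (k=36): L=4 R=110
Round 2 (k=32): L=110 R=195
Round 3 (k=36): L=195 R=29
Round 4 (k=31): L=29 R=73
Round 5 (k=35): L=73 R=31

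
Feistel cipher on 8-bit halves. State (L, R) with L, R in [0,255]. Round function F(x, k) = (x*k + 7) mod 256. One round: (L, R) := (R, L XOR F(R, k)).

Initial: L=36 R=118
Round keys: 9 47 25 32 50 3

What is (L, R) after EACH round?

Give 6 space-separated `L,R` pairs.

Answer: 118,9 9,216 216,22 22,31 31,3 3,15

Derivation:
Round 1 (k=9): L=118 R=9
Round 2 (k=47): L=9 R=216
Round 3 (k=25): L=216 R=22
Round 4 (k=32): L=22 R=31
Round 5 (k=50): L=31 R=3
Round 6 (k=3): L=3 R=15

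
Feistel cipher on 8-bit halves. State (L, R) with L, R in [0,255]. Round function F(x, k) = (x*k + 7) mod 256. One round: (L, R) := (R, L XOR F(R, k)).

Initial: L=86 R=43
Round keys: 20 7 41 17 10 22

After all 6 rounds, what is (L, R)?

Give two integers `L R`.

Answer: 156 178

Derivation:
Round 1 (k=20): L=43 R=53
Round 2 (k=7): L=53 R=81
Round 3 (k=41): L=81 R=53
Round 4 (k=17): L=53 R=221
Round 5 (k=10): L=221 R=156
Round 6 (k=22): L=156 R=178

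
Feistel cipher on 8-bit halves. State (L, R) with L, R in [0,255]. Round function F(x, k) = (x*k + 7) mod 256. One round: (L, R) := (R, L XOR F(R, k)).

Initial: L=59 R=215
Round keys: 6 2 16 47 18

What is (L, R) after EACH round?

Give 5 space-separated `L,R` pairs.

Round 1 (k=6): L=215 R=42
Round 2 (k=2): L=42 R=140
Round 3 (k=16): L=140 R=237
Round 4 (k=47): L=237 R=6
Round 5 (k=18): L=6 R=158

Answer: 215,42 42,140 140,237 237,6 6,158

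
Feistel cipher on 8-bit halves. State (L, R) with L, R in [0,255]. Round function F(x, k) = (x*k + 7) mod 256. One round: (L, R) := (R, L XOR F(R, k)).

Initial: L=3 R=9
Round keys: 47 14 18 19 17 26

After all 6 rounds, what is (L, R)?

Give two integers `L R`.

Answer: 242 66

Derivation:
Round 1 (k=47): L=9 R=173
Round 2 (k=14): L=173 R=116
Round 3 (k=18): L=116 R=130
Round 4 (k=19): L=130 R=217
Round 5 (k=17): L=217 R=242
Round 6 (k=26): L=242 R=66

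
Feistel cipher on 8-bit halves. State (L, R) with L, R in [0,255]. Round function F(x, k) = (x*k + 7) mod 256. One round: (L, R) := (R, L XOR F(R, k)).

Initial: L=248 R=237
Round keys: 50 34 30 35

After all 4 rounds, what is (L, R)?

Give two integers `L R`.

Round 1 (k=50): L=237 R=169
Round 2 (k=34): L=169 R=148
Round 3 (k=30): L=148 R=246
Round 4 (k=35): L=246 R=61

Answer: 246 61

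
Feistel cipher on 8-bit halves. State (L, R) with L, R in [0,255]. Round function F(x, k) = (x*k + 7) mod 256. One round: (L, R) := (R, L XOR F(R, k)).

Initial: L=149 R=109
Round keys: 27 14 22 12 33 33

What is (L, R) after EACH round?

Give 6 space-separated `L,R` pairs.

Round 1 (k=27): L=109 R=19
Round 2 (k=14): L=19 R=124
Round 3 (k=22): L=124 R=188
Round 4 (k=12): L=188 R=171
Round 5 (k=33): L=171 R=174
Round 6 (k=33): L=174 R=222

Answer: 109,19 19,124 124,188 188,171 171,174 174,222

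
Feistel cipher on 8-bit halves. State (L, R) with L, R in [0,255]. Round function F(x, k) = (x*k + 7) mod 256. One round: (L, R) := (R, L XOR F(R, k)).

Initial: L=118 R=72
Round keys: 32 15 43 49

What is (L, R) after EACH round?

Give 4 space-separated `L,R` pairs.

Answer: 72,113 113,238 238,112 112,153

Derivation:
Round 1 (k=32): L=72 R=113
Round 2 (k=15): L=113 R=238
Round 3 (k=43): L=238 R=112
Round 4 (k=49): L=112 R=153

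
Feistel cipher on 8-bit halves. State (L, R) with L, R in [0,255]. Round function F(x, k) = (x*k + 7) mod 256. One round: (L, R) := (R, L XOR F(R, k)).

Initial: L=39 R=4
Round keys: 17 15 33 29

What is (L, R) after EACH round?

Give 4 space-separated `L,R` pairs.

Answer: 4,108 108,95 95,42 42,150

Derivation:
Round 1 (k=17): L=4 R=108
Round 2 (k=15): L=108 R=95
Round 3 (k=33): L=95 R=42
Round 4 (k=29): L=42 R=150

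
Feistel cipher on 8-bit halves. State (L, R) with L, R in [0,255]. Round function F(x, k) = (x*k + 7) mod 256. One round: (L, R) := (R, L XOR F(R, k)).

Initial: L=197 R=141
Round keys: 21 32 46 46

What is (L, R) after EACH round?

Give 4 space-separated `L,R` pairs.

Answer: 141,93 93,42 42,206 206,33

Derivation:
Round 1 (k=21): L=141 R=93
Round 2 (k=32): L=93 R=42
Round 3 (k=46): L=42 R=206
Round 4 (k=46): L=206 R=33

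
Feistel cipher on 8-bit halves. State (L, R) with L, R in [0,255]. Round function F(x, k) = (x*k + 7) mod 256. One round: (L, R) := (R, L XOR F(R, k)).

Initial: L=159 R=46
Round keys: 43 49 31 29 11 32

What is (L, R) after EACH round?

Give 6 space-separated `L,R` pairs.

Answer: 46,94 94,43 43,98 98,10 10,23 23,237

Derivation:
Round 1 (k=43): L=46 R=94
Round 2 (k=49): L=94 R=43
Round 3 (k=31): L=43 R=98
Round 4 (k=29): L=98 R=10
Round 5 (k=11): L=10 R=23
Round 6 (k=32): L=23 R=237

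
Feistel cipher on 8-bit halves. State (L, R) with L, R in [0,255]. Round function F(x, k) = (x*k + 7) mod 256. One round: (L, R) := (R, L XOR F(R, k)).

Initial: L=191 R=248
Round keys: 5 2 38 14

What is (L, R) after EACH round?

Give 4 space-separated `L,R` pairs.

Answer: 248,96 96,63 63,1 1,42

Derivation:
Round 1 (k=5): L=248 R=96
Round 2 (k=2): L=96 R=63
Round 3 (k=38): L=63 R=1
Round 4 (k=14): L=1 R=42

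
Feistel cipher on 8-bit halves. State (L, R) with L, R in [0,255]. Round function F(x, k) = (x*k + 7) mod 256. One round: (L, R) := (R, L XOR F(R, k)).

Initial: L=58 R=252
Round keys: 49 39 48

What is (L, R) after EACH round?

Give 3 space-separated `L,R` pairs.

Round 1 (k=49): L=252 R=121
Round 2 (k=39): L=121 R=138
Round 3 (k=48): L=138 R=158

Answer: 252,121 121,138 138,158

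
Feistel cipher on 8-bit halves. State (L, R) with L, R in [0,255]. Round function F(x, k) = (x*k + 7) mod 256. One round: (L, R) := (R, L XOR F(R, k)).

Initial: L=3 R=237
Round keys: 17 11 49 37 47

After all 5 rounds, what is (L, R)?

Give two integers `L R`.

Answer: 195 35

Derivation:
Round 1 (k=17): L=237 R=199
Round 2 (k=11): L=199 R=121
Round 3 (k=49): L=121 R=247
Round 4 (k=37): L=247 R=195
Round 5 (k=47): L=195 R=35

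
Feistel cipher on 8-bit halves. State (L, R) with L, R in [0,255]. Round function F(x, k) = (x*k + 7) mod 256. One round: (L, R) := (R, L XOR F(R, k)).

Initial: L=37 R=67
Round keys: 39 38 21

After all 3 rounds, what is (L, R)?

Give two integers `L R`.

Round 1 (k=39): L=67 R=25
Round 2 (k=38): L=25 R=254
Round 3 (k=21): L=254 R=196

Answer: 254 196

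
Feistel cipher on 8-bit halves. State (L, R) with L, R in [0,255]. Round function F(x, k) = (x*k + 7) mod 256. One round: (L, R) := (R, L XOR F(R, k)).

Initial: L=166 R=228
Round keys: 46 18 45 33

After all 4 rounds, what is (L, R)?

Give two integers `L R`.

Round 1 (k=46): L=228 R=89
Round 2 (k=18): L=89 R=173
Round 3 (k=45): L=173 R=41
Round 4 (k=33): L=41 R=253

Answer: 41 253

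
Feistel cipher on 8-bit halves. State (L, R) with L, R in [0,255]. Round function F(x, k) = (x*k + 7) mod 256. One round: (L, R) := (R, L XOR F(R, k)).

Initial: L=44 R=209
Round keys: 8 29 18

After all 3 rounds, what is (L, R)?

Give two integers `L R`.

Answer: 175 246

Derivation:
Round 1 (k=8): L=209 R=163
Round 2 (k=29): L=163 R=175
Round 3 (k=18): L=175 R=246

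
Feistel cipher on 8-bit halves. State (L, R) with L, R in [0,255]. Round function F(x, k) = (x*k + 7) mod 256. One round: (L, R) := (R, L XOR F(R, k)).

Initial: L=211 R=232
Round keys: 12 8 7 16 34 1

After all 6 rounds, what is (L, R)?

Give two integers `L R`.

Answer: 19 18

Derivation:
Round 1 (k=12): L=232 R=52
Round 2 (k=8): L=52 R=79
Round 3 (k=7): L=79 R=4
Round 4 (k=16): L=4 R=8
Round 5 (k=34): L=8 R=19
Round 6 (k=1): L=19 R=18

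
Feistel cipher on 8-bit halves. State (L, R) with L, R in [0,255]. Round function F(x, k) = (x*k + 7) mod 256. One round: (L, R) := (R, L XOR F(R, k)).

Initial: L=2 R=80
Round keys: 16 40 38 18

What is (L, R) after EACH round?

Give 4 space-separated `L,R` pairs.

Round 1 (k=16): L=80 R=5
Round 2 (k=40): L=5 R=159
Round 3 (k=38): L=159 R=164
Round 4 (k=18): L=164 R=16

Answer: 80,5 5,159 159,164 164,16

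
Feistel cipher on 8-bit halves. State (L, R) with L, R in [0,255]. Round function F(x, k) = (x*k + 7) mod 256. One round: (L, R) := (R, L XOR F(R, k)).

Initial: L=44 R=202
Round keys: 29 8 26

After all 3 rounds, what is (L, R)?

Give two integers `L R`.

Answer: 229 140

Derivation:
Round 1 (k=29): L=202 R=197
Round 2 (k=8): L=197 R=229
Round 3 (k=26): L=229 R=140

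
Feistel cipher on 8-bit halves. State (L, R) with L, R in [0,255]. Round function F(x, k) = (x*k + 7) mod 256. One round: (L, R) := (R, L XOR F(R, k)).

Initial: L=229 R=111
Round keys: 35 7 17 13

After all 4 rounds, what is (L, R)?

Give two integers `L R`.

Round 1 (k=35): L=111 R=209
Round 2 (k=7): L=209 R=209
Round 3 (k=17): L=209 R=57
Round 4 (k=13): L=57 R=61

Answer: 57 61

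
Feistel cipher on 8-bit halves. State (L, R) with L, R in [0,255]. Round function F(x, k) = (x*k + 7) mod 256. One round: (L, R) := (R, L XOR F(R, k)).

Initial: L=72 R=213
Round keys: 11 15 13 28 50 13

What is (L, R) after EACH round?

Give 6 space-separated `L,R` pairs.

Round 1 (k=11): L=213 R=102
Round 2 (k=15): L=102 R=212
Round 3 (k=13): L=212 R=173
Round 4 (k=28): L=173 R=39
Round 5 (k=50): L=39 R=8
Round 6 (k=13): L=8 R=72

Answer: 213,102 102,212 212,173 173,39 39,8 8,72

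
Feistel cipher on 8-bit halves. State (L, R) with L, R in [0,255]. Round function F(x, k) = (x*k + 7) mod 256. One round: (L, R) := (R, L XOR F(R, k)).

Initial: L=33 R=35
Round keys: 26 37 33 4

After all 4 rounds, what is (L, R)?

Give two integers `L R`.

Answer: 155 91

Derivation:
Round 1 (k=26): L=35 R=180
Round 2 (k=37): L=180 R=40
Round 3 (k=33): L=40 R=155
Round 4 (k=4): L=155 R=91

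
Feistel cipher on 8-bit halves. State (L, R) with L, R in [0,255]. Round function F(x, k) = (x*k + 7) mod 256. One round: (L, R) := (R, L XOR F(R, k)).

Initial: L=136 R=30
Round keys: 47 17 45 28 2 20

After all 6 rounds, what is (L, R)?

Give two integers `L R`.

Round 1 (k=47): L=30 R=1
Round 2 (k=17): L=1 R=6
Round 3 (k=45): L=6 R=20
Round 4 (k=28): L=20 R=49
Round 5 (k=2): L=49 R=125
Round 6 (k=20): L=125 R=250

Answer: 125 250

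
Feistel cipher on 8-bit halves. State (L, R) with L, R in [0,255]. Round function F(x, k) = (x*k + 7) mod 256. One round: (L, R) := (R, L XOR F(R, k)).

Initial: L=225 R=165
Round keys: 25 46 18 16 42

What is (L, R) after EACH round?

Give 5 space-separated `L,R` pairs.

Round 1 (k=25): L=165 R=197
Round 2 (k=46): L=197 R=200
Round 3 (k=18): L=200 R=210
Round 4 (k=16): L=210 R=239
Round 5 (k=42): L=239 R=239

Answer: 165,197 197,200 200,210 210,239 239,239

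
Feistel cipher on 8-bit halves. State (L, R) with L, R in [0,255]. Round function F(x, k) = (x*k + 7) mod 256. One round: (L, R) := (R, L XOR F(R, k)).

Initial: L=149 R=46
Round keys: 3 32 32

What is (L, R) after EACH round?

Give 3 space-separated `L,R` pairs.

Round 1 (k=3): L=46 R=4
Round 2 (k=32): L=4 R=169
Round 3 (k=32): L=169 R=35

Answer: 46,4 4,169 169,35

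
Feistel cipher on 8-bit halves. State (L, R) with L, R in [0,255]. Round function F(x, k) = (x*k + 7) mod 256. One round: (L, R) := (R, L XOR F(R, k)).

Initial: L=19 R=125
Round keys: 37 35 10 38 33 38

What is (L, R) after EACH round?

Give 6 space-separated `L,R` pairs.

Answer: 125,11 11,245 245,146 146,70 70,159 159,231

Derivation:
Round 1 (k=37): L=125 R=11
Round 2 (k=35): L=11 R=245
Round 3 (k=10): L=245 R=146
Round 4 (k=38): L=146 R=70
Round 5 (k=33): L=70 R=159
Round 6 (k=38): L=159 R=231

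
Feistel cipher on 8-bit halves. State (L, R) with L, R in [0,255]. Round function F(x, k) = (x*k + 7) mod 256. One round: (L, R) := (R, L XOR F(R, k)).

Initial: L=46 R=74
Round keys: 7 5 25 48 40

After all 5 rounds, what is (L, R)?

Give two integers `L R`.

Round 1 (k=7): L=74 R=35
Round 2 (k=5): L=35 R=252
Round 3 (k=25): L=252 R=128
Round 4 (k=48): L=128 R=251
Round 5 (k=40): L=251 R=191

Answer: 251 191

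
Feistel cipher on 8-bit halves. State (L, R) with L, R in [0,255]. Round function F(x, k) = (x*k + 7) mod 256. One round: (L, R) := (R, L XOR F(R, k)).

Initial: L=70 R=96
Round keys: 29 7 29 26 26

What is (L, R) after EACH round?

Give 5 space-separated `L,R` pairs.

Answer: 96,161 161,14 14,60 60,17 17,253

Derivation:
Round 1 (k=29): L=96 R=161
Round 2 (k=7): L=161 R=14
Round 3 (k=29): L=14 R=60
Round 4 (k=26): L=60 R=17
Round 5 (k=26): L=17 R=253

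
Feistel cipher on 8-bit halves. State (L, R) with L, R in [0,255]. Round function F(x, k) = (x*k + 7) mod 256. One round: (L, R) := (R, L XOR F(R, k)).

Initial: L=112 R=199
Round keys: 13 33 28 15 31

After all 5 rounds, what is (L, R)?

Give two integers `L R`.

Answer: 228 190

Derivation:
Round 1 (k=13): L=199 R=82
Round 2 (k=33): L=82 R=94
Round 3 (k=28): L=94 R=29
Round 4 (k=15): L=29 R=228
Round 5 (k=31): L=228 R=190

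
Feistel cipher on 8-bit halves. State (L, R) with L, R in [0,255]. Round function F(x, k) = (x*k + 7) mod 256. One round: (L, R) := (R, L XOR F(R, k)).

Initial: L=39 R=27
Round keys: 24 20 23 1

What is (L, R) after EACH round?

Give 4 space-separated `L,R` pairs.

Answer: 27,168 168,60 60,195 195,246

Derivation:
Round 1 (k=24): L=27 R=168
Round 2 (k=20): L=168 R=60
Round 3 (k=23): L=60 R=195
Round 4 (k=1): L=195 R=246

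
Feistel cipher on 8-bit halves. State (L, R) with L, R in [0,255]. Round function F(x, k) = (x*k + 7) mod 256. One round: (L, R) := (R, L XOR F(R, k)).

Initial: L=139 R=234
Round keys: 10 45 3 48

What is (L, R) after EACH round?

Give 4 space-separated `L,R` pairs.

Round 1 (k=10): L=234 R=160
Round 2 (k=45): L=160 R=205
Round 3 (k=3): L=205 R=206
Round 4 (k=48): L=206 R=106

Answer: 234,160 160,205 205,206 206,106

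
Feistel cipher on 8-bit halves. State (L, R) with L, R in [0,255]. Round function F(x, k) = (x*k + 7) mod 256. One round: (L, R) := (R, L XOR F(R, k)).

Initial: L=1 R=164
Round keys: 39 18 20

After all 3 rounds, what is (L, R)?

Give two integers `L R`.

Answer: 143 49

Derivation:
Round 1 (k=39): L=164 R=2
Round 2 (k=18): L=2 R=143
Round 3 (k=20): L=143 R=49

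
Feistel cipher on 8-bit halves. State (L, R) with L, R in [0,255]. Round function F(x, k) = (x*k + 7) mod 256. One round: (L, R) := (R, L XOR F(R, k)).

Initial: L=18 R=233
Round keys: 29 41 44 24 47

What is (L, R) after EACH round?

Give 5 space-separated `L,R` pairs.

Round 1 (k=29): L=233 R=126
Round 2 (k=41): L=126 R=220
Round 3 (k=44): L=220 R=169
Round 4 (k=24): L=169 R=3
Round 5 (k=47): L=3 R=61

Answer: 233,126 126,220 220,169 169,3 3,61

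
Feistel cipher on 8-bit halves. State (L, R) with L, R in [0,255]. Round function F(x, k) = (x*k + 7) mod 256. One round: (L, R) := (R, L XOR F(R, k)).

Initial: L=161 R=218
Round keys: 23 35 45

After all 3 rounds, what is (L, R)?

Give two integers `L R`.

Answer: 225 168

Derivation:
Round 1 (k=23): L=218 R=60
Round 2 (k=35): L=60 R=225
Round 3 (k=45): L=225 R=168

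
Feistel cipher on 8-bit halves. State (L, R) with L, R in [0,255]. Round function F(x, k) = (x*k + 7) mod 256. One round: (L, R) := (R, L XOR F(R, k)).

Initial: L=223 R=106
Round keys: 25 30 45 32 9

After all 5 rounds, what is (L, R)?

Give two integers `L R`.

Answer: 102 247

Derivation:
Round 1 (k=25): L=106 R=190
Round 2 (k=30): L=190 R=33
Round 3 (k=45): L=33 R=106
Round 4 (k=32): L=106 R=102
Round 5 (k=9): L=102 R=247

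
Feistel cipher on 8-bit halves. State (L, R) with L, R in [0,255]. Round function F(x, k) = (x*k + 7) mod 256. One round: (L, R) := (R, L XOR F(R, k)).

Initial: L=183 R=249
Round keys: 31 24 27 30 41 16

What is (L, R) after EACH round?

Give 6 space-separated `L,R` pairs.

Answer: 249,153 153,166 166,16 16,65 65,96 96,70

Derivation:
Round 1 (k=31): L=249 R=153
Round 2 (k=24): L=153 R=166
Round 3 (k=27): L=166 R=16
Round 4 (k=30): L=16 R=65
Round 5 (k=41): L=65 R=96
Round 6 (k=16): L=96 R=70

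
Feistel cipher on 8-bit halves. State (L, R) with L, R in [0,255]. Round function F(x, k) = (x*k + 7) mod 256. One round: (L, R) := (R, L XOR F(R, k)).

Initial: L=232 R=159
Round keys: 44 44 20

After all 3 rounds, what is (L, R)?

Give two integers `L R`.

Answer: 84 36

Derivation:
Round 1 (k=44): L=159 R=179
Round 2 (k=44): L=179 R=84
Round 3 (k=20): L=84 R=36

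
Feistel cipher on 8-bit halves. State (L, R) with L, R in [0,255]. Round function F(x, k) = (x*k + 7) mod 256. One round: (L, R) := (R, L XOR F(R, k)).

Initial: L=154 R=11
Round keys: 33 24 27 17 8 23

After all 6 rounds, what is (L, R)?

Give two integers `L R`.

Answer: 212 69

Derivation:
Round 1 (k=33): L=11 R=232
Round 2 (k=24): L=232 R=204
Round 3 (k=27): L=204 R=99
Round 4 (k=17): L=99 R=86
Round 5 (k=8): L=86 R=212
Round 6 (k=23): L=212 R=69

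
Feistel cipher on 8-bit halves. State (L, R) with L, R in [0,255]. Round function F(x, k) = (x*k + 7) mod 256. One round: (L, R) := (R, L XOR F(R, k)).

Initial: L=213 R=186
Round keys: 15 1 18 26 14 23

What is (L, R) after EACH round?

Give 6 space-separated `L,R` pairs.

Answer: 186,56 56,133 133,89 89,148 148,70 70,197

Derivation:
Round 1 (k=15): L=186 R=56
Round 2 (k=1): L=56 R=133
Round 3 (k=18): L=133 R=89
Round 4 (k=26): L=89 R=148
Round 5 (k=14): L=148 R=70
Round 6 (k=23): L=70 R=197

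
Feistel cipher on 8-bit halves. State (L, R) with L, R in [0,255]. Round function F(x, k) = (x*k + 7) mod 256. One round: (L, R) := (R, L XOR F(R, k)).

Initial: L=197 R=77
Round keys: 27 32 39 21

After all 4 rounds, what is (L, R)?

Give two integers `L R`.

Round 1 (k=27): L=77 R=227
Round 2 (k=32): L=227 R=42
Round 3 (k=39): L=42 R=142
Round 4 (k=21): L=142 R=135

Answer: 142 135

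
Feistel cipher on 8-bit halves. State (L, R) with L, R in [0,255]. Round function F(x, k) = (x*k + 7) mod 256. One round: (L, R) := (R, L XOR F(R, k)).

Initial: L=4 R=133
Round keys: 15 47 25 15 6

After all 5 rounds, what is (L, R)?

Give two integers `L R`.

Round 1 (k=15): L=133 R=214
Round 2 (k=47): L=214 R=212
Round 3 (k=25): L=212 R=109
Round 4 (k=15): L=109 R=190
Round 5 (k=6): L=190 R=22

Answer: 190 22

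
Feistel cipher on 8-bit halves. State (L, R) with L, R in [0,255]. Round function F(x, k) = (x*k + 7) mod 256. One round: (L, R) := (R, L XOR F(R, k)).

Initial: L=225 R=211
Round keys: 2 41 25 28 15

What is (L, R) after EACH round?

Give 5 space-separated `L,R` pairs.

Answer: 211,76 76,224 224,171 171,91 91,247

Derivation:
Round 1 (k=2): L=211 R=76
Round 2 (k=41): L=76 R=224
Round 3 (k=25): L=224 R=171
Round 4 (k=28): L=171 R=91
Round 5 (k=15): L=91 R=247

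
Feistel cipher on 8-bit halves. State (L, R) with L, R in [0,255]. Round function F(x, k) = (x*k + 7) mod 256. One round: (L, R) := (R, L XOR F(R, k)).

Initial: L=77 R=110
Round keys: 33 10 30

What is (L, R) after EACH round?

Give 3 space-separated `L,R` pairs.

Round 1 (k=33): L=110 R=120
Round 2 (k=10): L=120 R=217
Round 3 (k=30): L=217 R=13

Answer: 110,120 120,217 217,13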